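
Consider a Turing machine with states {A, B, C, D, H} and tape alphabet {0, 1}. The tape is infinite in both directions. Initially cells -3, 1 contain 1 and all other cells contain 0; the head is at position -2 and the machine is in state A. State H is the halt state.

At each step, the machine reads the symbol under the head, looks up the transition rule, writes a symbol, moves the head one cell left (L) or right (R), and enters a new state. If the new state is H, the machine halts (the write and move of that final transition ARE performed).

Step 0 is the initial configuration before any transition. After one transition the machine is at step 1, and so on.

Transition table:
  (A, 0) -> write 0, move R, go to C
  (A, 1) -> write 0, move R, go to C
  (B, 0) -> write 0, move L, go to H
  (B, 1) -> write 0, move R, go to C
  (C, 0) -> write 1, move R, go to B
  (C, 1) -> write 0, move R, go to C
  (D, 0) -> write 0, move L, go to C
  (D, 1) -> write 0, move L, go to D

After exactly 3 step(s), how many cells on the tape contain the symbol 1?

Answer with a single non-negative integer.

Step 1: in state A at pos -2, read 0 -> (A,0)->write 0,move R,goto C. Now: state=C, head=-1, tape[-4..2]=0100010 (head:    ^)
Step 2: in state C at pos -1, read 0 -> (C,0)->write 1,move R,goto B. Now: state=B, head=0, tape[-4..2]=0101010 (head:     ^)
Step 3: in state B at pos 0, read 0 -> (B,0)->write 0,move L,goto H. Now: state=H, head=-1, tape[-4..2]=0101010 (head:    ^)
Cells containing 1 after step 3: {-3, -1, 1} -> 3 cell(s)

Answer: 3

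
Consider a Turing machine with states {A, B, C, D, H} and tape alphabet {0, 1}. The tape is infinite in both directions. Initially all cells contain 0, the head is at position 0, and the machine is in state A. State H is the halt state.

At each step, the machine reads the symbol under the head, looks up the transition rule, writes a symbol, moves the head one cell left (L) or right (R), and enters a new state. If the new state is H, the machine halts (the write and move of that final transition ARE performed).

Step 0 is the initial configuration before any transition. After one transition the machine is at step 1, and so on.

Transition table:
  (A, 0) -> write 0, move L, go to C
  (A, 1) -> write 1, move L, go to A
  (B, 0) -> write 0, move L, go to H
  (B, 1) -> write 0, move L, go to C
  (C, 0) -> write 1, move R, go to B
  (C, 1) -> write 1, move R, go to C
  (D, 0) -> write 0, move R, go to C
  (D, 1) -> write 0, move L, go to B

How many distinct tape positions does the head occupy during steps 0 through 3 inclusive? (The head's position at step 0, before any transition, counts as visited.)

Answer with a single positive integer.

Step 1: in state A at pos 0, read 0 -> (A,0)->write 0,move L,goto C. Now: state=C, head=-1, tape[-2..1]=0000 (head:  ^)
Step 2: in state C at pos -1, read 0 -> (C,0)->write 1,move R,goto B. Now: state=B, head=0, tape[-2..1]=0100 (head:   ^)
Step 3: in state B at pos 0, read 0 -> (B,0)->write 0,move L,goto H. Now: state=H, head=-1, tape[-2..1]=0100 (head:  ^)
Head positions at steps 0..3: starting at 0, distinct positions visited = {-1, 0} -> 2 position(s)

Answer: 2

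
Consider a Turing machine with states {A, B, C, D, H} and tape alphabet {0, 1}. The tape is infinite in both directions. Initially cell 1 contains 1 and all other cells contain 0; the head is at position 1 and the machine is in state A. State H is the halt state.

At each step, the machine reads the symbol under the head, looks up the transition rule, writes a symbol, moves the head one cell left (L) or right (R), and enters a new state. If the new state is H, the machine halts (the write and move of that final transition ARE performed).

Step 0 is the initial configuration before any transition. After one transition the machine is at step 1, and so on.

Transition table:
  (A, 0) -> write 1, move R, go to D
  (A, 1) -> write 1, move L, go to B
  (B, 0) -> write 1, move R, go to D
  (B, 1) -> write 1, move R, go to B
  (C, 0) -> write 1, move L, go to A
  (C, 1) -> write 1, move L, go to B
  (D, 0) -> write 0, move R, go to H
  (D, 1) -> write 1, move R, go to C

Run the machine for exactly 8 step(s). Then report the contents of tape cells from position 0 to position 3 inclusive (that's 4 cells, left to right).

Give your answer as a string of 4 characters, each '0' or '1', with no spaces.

Step 1: in state A at pos 1, read 1 -> (A,1)->write 1,move L,goto B. Now: state=B, head=0, tape[-1..2]=0010 (head:  ^)
Step 2: in state B at pos 0, read 0 -> (B,0)->write 1,move R,goto D. Now: state=D, head=1, tape[-1..2]=0110 (head:   ^)
Step 3: in state D at pos 1, read 1 -> (D,1)->write 1,move R,goto C. Now: state=C, head=2, tape[-1..3]=01100 (head:    ^)
Step 4: in state C at pos 2, read 0 -> (C,0)->write 1,move L,goto A. Now: state=A, head=1, tape[-1..3]=01110 (head:   ^)
Step 5: in state A at pos 1, read 1 -> (A,1)->write 1,move L,goto B. Now: state=B, head=0, tape[-1..3]=01110 (head:  ^)
Step 6: in state B at pos 0, read 1 -> (B,1)->write 1,move R,goto B. Now: state=B, head=1, tape[-1..3]=01110 (head:   ^)
Step 7: in state B at pos 1, read 1 -> (B,1)->write 1,move R,goto B. Now: state=B, head=2, tape[-1..3]=01110 (head:    ^)
Step 8: in state B at pos 2, read 1 -> (B,1)->write 1,move R,goto B. Now: state=B, head=3, tape[-1..4]=011100 (head:     ^)

Answer: 1110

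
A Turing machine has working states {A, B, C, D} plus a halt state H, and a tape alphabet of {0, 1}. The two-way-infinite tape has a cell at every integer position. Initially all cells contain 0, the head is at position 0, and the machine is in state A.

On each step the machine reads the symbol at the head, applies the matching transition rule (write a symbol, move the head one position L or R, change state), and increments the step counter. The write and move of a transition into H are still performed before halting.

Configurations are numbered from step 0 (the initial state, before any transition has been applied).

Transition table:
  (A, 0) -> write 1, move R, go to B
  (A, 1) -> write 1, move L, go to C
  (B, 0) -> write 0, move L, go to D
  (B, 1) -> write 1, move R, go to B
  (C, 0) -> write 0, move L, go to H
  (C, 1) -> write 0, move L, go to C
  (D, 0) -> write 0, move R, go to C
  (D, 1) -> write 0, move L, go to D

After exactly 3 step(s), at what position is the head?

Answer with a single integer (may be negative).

Answer: -1

Derivation:
Step 1: in state A at pos 0, read 0 -> (A,0)->write 1,move R,goto B. Now: state=B, head=1, tape[-1..2]=0100 (head:   ^)
Step 2: in state B at pos 1, read 0 -> (B,0)->write 0,move L,goto D. Now: state=D, head=0, tape[-1..2]=0100 (head:  ^)
Step 3: in state D at pos 0, read 1 -> (D,1)->write 0,move L,goto D. Now: state=D, head=-1, tape[-2..2]=00000 (head:  ^)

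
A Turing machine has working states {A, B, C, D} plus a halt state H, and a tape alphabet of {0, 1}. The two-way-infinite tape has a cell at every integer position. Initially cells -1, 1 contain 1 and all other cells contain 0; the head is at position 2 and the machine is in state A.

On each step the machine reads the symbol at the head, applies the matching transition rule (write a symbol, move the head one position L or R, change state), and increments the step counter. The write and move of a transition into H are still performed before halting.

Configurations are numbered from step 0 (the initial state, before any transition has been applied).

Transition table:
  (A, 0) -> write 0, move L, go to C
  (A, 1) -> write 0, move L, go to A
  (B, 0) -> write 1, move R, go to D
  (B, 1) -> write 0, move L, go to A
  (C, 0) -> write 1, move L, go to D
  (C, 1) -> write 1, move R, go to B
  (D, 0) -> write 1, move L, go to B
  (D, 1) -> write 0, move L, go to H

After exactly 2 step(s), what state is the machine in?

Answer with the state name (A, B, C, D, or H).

Answer: B

Derivation:
Step 1: in state A at pos 2, read 0 -> (A,0)->write 0,move L,goto C. Now: state=C, head=1, tape[-2..3]=010100 (head:    ^)
Step 2: in state C at pos 1, read 1 -> (C,1)->write 1,move R,goto B. Now: state=B, head=2, tape[-2..3]=010100 (head:     ^)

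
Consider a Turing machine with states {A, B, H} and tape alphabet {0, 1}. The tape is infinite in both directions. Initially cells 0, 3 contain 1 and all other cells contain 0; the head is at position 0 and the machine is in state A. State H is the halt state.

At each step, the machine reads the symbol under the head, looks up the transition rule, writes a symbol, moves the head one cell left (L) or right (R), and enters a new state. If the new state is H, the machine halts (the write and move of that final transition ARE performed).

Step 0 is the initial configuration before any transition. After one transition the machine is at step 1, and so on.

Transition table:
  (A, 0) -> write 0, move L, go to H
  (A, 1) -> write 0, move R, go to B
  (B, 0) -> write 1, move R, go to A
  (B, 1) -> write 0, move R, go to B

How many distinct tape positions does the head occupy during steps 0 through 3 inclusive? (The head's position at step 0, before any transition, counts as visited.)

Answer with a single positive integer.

Step 1: in state A at pos 0, read 1 -> (A,1)->write 0,move R,goto B. Now: state=B, head=1, tape[-1..4]=000010 (head:   ^)
Step 2: in state B at pos 1, read 0 -> (B,0)->write 1,move R,goto A. Now: state=A, head=2, tape[-1..4]=001010 (head:    ^)
Step 3: in state A at pos 2, read 0 -> (A,0)->write 0,move L,goto H. Now: state=H, head=1, tape[-1..4]=001010 (head:   ^)
Head positions at steps 0..3: starting at 0, distinct positions visited = {0, 1, 2} -> 3 position(s)

Answer: 3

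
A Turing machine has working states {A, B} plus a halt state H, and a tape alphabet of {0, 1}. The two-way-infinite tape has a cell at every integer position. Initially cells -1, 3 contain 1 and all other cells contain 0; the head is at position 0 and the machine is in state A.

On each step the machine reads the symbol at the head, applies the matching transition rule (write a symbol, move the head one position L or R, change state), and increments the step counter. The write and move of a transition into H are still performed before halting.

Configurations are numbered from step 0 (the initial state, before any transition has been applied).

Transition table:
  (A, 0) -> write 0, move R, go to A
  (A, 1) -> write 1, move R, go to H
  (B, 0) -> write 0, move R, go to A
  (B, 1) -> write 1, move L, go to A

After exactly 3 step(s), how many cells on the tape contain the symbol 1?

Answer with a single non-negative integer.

Answer: 2

Derivation:
Step 1: in state A at pos 0, read 0 -> (A,0)->write 0,move R,goto A. Now: state=A, head=1, tape[-2..4]=0100010 (head:    ^)
Step 2: in state A at pos 1, read 0 -> (A,0)->write 0,move R,goto A. Now: state=A, head=2, tape[-2..4]=0100010 (head:     ^)
Step 3: in state A at pos 2, read 0 -> (A,0)->write 0,move R,goto A. Now: state=A, head=3, tape[-2..4]=0100010 (head:      ^)
Cells containing 1 after step 3: {-1, 3} -> 2 cell(s)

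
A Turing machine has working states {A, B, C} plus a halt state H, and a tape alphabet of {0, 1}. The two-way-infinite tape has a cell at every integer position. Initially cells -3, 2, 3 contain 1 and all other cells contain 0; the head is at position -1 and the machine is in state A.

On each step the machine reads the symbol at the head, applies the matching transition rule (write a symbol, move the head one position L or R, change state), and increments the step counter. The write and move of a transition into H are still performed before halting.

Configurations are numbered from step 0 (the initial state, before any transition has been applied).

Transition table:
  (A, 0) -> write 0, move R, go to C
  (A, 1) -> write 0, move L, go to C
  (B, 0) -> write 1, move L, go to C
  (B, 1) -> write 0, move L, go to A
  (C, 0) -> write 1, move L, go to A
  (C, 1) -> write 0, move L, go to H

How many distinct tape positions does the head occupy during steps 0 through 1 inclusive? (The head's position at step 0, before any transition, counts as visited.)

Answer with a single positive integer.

Answer: 2

Derivation:
Step 1: in state A at pos -1, read 0 -> (A,0)->write 0,move R,goto C. Now: state=C, head=0, tape[-4..4]=010000110 (head:     ^)
Head positions at steps 0..1: starting at -1, distinct positions visited = {-1, 0} -> 2 position(s)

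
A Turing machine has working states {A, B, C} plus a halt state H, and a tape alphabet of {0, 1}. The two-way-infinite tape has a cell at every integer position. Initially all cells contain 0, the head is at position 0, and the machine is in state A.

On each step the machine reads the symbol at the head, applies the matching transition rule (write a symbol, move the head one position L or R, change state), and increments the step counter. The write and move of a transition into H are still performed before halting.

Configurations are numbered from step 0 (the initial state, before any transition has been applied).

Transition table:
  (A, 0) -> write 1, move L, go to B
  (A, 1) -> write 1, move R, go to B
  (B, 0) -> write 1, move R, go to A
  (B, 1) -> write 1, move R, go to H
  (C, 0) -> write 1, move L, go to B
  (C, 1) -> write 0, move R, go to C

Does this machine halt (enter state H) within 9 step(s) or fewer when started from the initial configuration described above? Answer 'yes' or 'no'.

Step 1: in state A at pos 0, read 0 -> (A,0)->write 1,move L,goto B. Now: state=B, head=-1, tape[-2..1]=0010 (head:  ^)
Step 2: in state B at pos -1, read 0 -> (B,0)->write 1,move R,goto A. Now: state=A, head=0, tape[-2..1]=0110 (head:   ^)
Step 3: in state A at pos 0, read 1 -> (A,1)->write 1,move R,goto B. Now: state=B, head=1, tape[-2..2]=01100 (head:    ^)
Step 4: in state B at pos 1, read 0 -> (B,0)->write 1,move R,goto A. Now: state=A, head=2, tape[-2..3]=011100 (head:     ^)
Step 5: in state A at pos 2, read 0 -> (A,0)->write 1,move L,goto B. Now: state=B, head=1, tape[-2..3]=011110 (head:    ^)
Step 6: in state B at pos 1, read 1 -> (B,1)->write 1,move R,goto H. Now: state=H, head=2, tape[-2..3]=011110 (head:     ^)
State H reached at step 6; 6 <= 9 -> yes

Answer: yes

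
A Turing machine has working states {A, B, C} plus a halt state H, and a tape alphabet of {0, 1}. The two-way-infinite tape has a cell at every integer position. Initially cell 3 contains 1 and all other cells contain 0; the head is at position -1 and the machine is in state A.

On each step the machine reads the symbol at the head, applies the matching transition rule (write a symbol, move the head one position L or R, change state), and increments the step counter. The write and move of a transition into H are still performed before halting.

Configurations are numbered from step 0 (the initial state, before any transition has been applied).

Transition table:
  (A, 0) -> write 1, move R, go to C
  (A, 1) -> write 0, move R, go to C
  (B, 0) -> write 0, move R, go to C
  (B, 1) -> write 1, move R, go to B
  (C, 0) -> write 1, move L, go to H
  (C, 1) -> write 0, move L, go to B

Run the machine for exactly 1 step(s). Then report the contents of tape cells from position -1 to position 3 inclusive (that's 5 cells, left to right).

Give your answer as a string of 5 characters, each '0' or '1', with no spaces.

Answer: 10001

Derivation:
Step 1: in state A at pos -1, read 0 -> (A,0)->write 1,move R,goto C. Now: state=C, head=0, tape[-2..4]=0100010 (head:   ^)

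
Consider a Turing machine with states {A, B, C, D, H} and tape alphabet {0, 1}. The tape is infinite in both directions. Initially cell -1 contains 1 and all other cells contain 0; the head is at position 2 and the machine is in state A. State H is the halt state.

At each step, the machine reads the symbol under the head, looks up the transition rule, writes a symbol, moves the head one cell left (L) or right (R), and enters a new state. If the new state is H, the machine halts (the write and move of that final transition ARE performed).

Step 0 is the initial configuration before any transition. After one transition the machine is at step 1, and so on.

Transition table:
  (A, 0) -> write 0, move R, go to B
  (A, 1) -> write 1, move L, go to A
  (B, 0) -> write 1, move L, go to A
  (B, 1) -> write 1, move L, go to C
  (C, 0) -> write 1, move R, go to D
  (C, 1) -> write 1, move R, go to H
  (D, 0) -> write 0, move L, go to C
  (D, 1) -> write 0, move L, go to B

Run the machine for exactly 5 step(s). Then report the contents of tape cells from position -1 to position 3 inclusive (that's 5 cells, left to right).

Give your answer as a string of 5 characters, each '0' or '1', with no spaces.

Step 1: in state A at pos 2, read 0 -> (A,0)->write 0,move R,goto B. Now: state=B, head=3, tape[-2..4]=0100000 (head:      ^)
Step 2: in state B at pos 3, read 0 -> (B,0)->write 1,move L,goto A. Now: state=A, head=2, tape[-2..4]=0100010 (head:     ^)
Step 3: in state A at pos 2, read 0 -> (A,0)->write 0,move R,goto B. Now: state=B, head=3, tape[-2..4]=0100010 (head:      ^)
Step 4: in state B at pos 3, read 1 -> (B,1)->write 1,move L,goto C. Now: state=C, head=2, tape[-2..4]=0100010 (head:     ^)
Step 5: in state C at pos 2, read 0 -> (C,0)->write 1,move R,goto D. Now: state=D, head=3, tape[-2..4]=0100110 (head:      ^)

Answer: 10011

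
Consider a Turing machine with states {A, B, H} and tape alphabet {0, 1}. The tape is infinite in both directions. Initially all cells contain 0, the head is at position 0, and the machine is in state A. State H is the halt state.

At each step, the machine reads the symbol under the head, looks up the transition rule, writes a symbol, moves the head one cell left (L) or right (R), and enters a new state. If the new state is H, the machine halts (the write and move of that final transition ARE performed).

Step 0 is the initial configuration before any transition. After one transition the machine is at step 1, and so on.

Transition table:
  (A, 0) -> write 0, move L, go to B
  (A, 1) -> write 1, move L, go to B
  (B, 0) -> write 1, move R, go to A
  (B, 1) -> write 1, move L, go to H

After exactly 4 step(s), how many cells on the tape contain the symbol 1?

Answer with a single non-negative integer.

Step 1: in state A at pos 0, read 0 -> (A,0)->write 0,move L,goto B. Now: state=B, head=-1, tape[-2..1]=0000 (head:  ^)
Step 2: in state B at pos -1, read 0 -> (B,0)->write 1,move R,goto A. Now: state=A, head=0, tape[-2..1]=0100 (head:   ^)
Step 3: in state A at pos 0, read 0 -> (A,0)->write 0,move L,goto B. Now: state=B, head=-1, tape[-2..1]=0100 (head:  ^)
Step 4: in state B at pos -1, read 1 -> (B,1)->write 1,move L,goto H. Now: state=H, head=-2, tape[-3..1]=00100 (head:  ^)
Cells containing 1 after step 4: {-1} -> 1 cell(s)

Answer: 1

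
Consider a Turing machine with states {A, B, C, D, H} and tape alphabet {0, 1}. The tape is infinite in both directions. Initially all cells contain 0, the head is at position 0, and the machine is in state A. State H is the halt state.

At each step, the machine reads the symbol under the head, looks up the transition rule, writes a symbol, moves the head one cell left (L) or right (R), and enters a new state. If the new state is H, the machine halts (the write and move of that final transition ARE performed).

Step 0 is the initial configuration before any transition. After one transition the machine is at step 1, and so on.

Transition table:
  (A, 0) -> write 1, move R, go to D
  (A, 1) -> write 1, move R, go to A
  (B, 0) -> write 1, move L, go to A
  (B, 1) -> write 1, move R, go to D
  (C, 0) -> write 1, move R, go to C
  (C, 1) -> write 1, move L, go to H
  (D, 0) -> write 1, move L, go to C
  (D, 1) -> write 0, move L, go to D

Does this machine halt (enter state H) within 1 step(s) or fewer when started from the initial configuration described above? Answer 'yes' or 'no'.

Step 1: in state A at pos 0, read 0 -> (A,0)->write 1,move R,goto D. Now: state=D, head=1, tape[-1..2]=0100 (head:   ^)
After 1 step(s): state = D (not H) -> not halted within 1 -> no

Answer: no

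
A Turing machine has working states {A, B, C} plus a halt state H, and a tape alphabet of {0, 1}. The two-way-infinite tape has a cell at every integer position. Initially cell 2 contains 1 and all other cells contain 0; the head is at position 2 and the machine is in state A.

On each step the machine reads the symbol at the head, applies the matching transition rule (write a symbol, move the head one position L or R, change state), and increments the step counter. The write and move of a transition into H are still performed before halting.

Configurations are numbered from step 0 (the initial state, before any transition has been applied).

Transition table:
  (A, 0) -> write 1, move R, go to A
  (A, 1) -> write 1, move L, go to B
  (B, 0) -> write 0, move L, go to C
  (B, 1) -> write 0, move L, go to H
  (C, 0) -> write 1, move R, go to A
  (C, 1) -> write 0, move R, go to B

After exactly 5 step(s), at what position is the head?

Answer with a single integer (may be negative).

Answer: 1

Derivation:
Step 1: in state A at pos 2, read 1 -> (A,1)->write 1,move L,goto B. Now: state=B, head=1, tape[0..3]=0010 (head:  ^)
Step 2: in state B at pos 1, read 0 -> (B,0)->write 0,move L,goto C. Now: state=C, head=0, tape[-1..3]=00010 (head:  ^)
Step 3: in state C at pos 0, read 0 -> (C,0)->write 1,move R,goto A. Now: state=A, head=1, tape[-1..3]=01010 (head:   ^)
Step 4: in state A at pos 1, read 0 -> (A,0)->write 1,move R,goto A. Now: state=A, head=2, tape[-1..3]=01110 (head:    ^)
Step 5: in state A at pos 2, read 1 -> (A,1)->write 1,move L,goto B. Now: state=B, head=1, tape[-1..3]=01110 (head:   ^)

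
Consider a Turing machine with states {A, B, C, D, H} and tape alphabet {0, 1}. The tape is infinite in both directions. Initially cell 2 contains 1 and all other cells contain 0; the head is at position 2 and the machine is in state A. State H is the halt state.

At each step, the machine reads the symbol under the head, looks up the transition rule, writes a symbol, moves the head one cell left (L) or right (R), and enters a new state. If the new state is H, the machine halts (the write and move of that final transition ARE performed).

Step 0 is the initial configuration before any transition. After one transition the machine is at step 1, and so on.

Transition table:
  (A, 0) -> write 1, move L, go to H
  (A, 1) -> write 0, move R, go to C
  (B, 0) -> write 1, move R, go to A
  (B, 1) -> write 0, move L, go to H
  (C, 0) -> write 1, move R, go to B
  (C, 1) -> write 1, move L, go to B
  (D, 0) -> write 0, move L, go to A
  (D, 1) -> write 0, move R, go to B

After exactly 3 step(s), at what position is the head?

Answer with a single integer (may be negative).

Answer: 5

Derivation:
Step 1: in state A at pos 2, read 1 -> (A,1)->write 0,move R,goto C. Now: state=C, head=3, tape[1..4]=0000 (head:   ^)
Step 2: in state C at pos 3, read 0 -> (C,0)->write 1,move R,goto B. Now: state=B, head=4, tape[1..5]=00100 (head:    ^)
Step 3: in state B at pos 4, read 0 -> (B,0)->write 1,move R,goto A. Now: state=A, head=5, tape[1..6]=001100 (head:     ^)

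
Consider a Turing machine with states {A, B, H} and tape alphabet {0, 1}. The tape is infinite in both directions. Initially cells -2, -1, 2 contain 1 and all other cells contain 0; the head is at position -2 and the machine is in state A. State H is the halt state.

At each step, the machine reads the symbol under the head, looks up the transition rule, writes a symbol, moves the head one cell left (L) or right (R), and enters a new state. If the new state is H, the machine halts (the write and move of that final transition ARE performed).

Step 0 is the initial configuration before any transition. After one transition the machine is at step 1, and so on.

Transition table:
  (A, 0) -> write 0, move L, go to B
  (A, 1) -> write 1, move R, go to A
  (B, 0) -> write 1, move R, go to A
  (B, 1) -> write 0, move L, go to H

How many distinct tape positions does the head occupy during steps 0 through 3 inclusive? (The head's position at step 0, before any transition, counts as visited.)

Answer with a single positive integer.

Step 1: in state A at pos -2, read 1 -> (A,1)->write 1,move R,goto A. Now: state=A, head=-1, tape[-3..3]=0110010 (head:   ^)
Step 2: in state A at pos -1, read 1 -> (A,1)->write 1,move R,goto A. Now: state=A, head=0, tape[-3..3]=0110010 (head:    ^)
Step 3: in state A at pos 0, read 0 -> (A,0)->write 0,move L,goto B. Now: state=B, head=-1, tape[-3..3]=0110010 (head:   ^)
Head positions at steps 0..3: starting at -2, distinct positions visited = {-2, -1, 0} -> 3 position(s)

Answer: 3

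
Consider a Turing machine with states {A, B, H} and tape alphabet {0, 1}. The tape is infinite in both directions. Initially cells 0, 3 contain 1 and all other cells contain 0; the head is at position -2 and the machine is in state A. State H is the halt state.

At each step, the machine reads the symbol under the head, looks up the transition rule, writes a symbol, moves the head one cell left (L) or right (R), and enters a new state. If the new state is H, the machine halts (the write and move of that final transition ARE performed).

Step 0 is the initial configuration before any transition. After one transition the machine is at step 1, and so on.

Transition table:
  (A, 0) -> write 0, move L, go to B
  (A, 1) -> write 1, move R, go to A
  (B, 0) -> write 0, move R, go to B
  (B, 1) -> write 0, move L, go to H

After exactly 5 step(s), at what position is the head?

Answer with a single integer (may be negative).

Answer: -1

Derivation:
Step 1: in state A at pos -2, read 0 -> (A,0)->write 0,move L,goto B. Now: state=B, head=-3, tape[-4..4]=000010010 (head:  ^)
Step 2: in state B at pos -3, read 0 -> (B,0)->write 0,move R,goto B. Now: state=B, head=-2, tape[-4..4]=000010010 (head:   ^)
Step 3: in state B at pos -2, read 0 -> (B,0)->write 0,move R,goto B. Now: state=B, head=-1, tape[-4..4]=000010010 (head:    ^)
Step 4: in state B at pos -1, read 0 -> (B,0)->write 0,move R,goto B. Now: state=B, head=0, tape[-4..4]=000010010 (head:     ^)
Step 5: in state B at pos 0, read 1 -> (B,1)->write 0,move L,goto H. Now: state=H, head=-1, tape[-4..4]=000000010 (head:    ^)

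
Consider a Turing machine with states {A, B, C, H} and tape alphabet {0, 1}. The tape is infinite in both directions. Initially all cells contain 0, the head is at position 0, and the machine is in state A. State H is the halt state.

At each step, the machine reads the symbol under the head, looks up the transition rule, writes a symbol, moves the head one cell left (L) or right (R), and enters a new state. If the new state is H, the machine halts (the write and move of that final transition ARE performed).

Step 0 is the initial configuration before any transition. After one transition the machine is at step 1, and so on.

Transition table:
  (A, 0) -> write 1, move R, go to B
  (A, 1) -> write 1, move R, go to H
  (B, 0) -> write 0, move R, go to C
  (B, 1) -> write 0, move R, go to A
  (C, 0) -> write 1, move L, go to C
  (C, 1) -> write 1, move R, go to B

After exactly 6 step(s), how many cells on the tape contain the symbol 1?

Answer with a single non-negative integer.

Answer: 2

Derivation:
Step 1: in state A at pos 0, read 0 -> (A,0)->write 1,move R,goto B. Now: state=B, head=1, tape[-1..2]=0100 (head:   ^)
Step 2: in state B at pos 1, read 0 -> (B,0)->write 0,move R,goto C. Now: state=C, head=2, tape[-1..3]=01000 (head:    ^)
Step 3: in state C at pos 2, read 0 -> (C,0)->write 1,move L,goto C. Now: state=C, head=1, tape[-1..3]=01010 (head:   ^)
Step 4: in state C at pos 1, read 0 -> (C,0)->write 1,move L,goto C. Now: state=C, head=0, tape[-1..3]=01110 (head:  ^)
Step 5: in state C at pos 0, read 1 -> (C,1)->write 1,move R,goto B. Now: state=B, head=1, tape[-1..3]=01110 (head:   ^)
Step 6: in state B at pos 1, read 1 -> (B,1)->write 0,move R,goto A. Now: state=A, head=2, tape[-1..3]=01010 (head:    ^)
Cells containing 1 after step 6: {0, 2} -> 2 cell(s)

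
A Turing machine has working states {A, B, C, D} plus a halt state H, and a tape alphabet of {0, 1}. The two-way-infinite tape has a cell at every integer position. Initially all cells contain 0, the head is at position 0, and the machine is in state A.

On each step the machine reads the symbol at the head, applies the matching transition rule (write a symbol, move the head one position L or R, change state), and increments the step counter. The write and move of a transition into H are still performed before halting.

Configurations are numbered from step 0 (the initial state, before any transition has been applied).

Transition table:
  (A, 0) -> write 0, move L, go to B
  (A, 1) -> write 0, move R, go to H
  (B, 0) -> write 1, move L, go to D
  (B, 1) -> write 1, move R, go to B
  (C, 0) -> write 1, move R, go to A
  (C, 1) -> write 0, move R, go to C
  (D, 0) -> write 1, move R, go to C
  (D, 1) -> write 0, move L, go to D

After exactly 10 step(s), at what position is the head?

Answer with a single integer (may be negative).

Answer: 0

Derivation:
Step 1: in state A at pos 0, read 0 -> (A,0)->write 0,move L,goto B. Now: state=B, head=-1, tape[-2..1]=0000 (head:  ^)
Step 2: in state B at pos -1, read 0 -> (B,0)->write 1,move L,goto D. Now: state=D, head=-2, tape[-3..1]=00100 (head:  ^)
Step 3: in state D at pos -2, read 0 -> (D,0)->write 1,move R,goto C. Now: state=C, head=-1, tape[-3..1]=01100 (head:   ^)
Step 4: in state C at pos -1, read 1 -> (C,1)->write 0,move R,goto C. Now: state=C, head=0, tape[-3..1]=01000 (head:    ^)
Step 5: in state C at pos 0, read 0 -> (C,0)->write 1,move R,goto A. Now: state=A, head=1, tape[-3..2]=010100 (head:     ^)
Step 6: in state A at pos 1, read 0 -> (A,0)->write 0,move L,goto B. Now: state=B, head=0, tape[-3..2]=010100 (head:    ^)
Step 7: in state B at pos 0, read 1 -> (B,1)->write 1,move R,goto B. Now: state=B, head=1, tape[-3..2]=010100 (head:     ^)
Step 8: in state B at pos 1, read 0 -> (B,0)->write 1,move L,goto D. Now: state=D, head=0, tape[-3..2]=010110 (head:    ^)
Step 9: in state D at pos 0, read 1 -> (D,1)->write 0,move L,goto D. Now: state=D, head=-1, tape[-3..2]=010010 (head:   ^)
Step 10: in state D at pos -1, read 0 -> (D,0)->write 1,move R,goto C. Now: state=C, head=0, tape[-3..2]=011010 (head:    ^)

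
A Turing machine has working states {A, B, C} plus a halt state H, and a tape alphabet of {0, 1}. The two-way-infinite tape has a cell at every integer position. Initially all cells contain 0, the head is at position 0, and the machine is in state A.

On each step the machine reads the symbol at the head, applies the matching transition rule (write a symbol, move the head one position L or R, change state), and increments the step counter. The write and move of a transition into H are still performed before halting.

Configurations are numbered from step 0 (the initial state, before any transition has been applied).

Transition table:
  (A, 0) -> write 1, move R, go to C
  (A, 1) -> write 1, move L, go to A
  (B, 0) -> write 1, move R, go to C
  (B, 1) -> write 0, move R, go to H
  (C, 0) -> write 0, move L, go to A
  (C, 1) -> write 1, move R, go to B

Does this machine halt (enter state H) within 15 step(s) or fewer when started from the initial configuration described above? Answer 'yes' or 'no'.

Answer: yes

Derivation:
Step 1: in state A at pos 0, read 0 -> (A,0)->write 1,move R,goto C. Now: state=C, head=1, tape[-1..2]=0100 (head:   ^)
Step 2: in state C at pos 1, read 0 -> (C,0)->write 0,move L,goto A. Now: state=A, head=0, tape[-1..2]=0100 (head:  ^)
Step 3: in state A at pos 0, read 1 -> (A,1)->write 1,move L,goto A. Now: state=A, head=-1, tape[-2..2]=00100 (head:  ^)
Step 4: in state A at pos -1, read 0 -> (A,0)->write 1,move R,goto C. Now: state=C, head=0, tape[-2..2]=01100 (head:   ^)
Step 5: in state C at pos 0, read 1 -> (C,1)->write 1,move R,goto B. Now: state=B, head=1, tape[-2..2]=01100 (head:    ^)
Step 6: in state B at pos 1, read 0 -> (B,0)->write 1,move R,goto C. Now: state=C, head=2, tape[-2..3]=011100 (head:     ^)
Step 7: in state C at pos 2, read 0 -> (C,0)->write 0,move L,goto A. Now: state=A, head=1, tape[-2..3]=011100 (head:    ^)
Step 8: in state A at pos 1, read 1 -> (A,1)->write 1,move L,goto A. Now: state=A, head=0, tape[-2..3]=011100 (head:   ^)
Step 9: in state A at pos 0, read 1 -> (A,1)->write 1,move L,goto A. Now: state=A, head=-1, tape[-2..3]=011100 (head:  ^)
Step 10: in state A at pos -1, read 1 -> (A,1)->write 1,move L,goto A. Now: state=A, head=-2, tape[-3..3]=0011100 (head:  ^)
Step 11: in state A at pos -2, read 0 -> (A,0)->write 1,move R,goto C. Now: state=C, head=-1, tape[-3..3]=0111100 (head:   ^)
Step 12: in state C at pos -1, read 1 -> (C,1)->write 1,move R,goto B. Now: state=B, head=0, tape[-3..3]=0111100 (head:    ^)
Step 13: in state B at pos 0, read 1 -> (B,1)->write 0,move R,goto H. Now: state=H, head=1, tape[-3..3]=0110100 (head:     ^)
State H reached at step 13; 13 <= 15 -> yes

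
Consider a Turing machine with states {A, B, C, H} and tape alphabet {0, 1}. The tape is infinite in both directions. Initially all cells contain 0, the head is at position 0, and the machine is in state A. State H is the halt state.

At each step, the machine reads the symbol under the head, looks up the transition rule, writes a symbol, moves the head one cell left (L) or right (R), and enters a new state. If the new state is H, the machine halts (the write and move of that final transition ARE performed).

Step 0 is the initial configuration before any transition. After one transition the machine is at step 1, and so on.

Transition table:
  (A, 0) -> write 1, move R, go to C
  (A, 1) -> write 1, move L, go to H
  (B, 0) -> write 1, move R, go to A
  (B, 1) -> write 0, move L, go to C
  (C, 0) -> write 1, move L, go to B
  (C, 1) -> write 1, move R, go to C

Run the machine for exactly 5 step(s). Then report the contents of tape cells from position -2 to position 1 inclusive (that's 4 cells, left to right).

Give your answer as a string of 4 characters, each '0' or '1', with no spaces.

Answer: 1101

Derivation:
Step 1: in state A at pos 0, read 0 -> (A,0)->write 1,move R,goto C. Now: state=C, head=1, tape[-1..2]=0100 (head:   ^)
Step 2: in state C at pos 1, read 0 -> (C,0)->write 1,move L,goto B. Now: state=B, head=0, tape[-1..2]=0110 (head:  ^)
Step 3: in state B at pos 0, read 1 -> (B,1)->write 0,move L,goto C. Now: state=C, head=-1, tape[-2..2]=00010 (head:  ^)
Step 4: in state C at pos -1, read 0 -> (C,0)->write 1,move L,goto B. Now: state=B, head=-2, tape[-3..2]=001010 (head:  ^)
Step 5: in state B at pos -2, read 0 -> (B,0)->write 1,move R,goto A. Now: state=A, head=-1, tape[-3..2]=011010 (head:   ^)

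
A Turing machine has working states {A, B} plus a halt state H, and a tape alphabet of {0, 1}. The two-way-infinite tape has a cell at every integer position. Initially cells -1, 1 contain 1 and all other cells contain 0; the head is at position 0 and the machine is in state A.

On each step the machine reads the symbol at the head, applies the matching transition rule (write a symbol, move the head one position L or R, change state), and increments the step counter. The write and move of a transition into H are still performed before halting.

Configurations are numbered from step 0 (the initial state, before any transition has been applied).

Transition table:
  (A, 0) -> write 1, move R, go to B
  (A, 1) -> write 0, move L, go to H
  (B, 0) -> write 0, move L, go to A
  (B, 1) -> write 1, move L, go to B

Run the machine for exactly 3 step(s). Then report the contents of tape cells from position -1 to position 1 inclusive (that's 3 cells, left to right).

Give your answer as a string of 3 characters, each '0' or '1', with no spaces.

Answer: 111

Derivation:
Step 1: in state A at pos 0, read 0 -> (A,0)->write 1,move R,goto B. Now: state=B, head=1, tape[-2..2]=01110 (head:    ^)
Step 2: in state B at pos 1, read 1 -> (B,1)->write 1,move L,goto B. Now: state=B, head=0, tape[-2..2]=01110 (head:   ^)
Step 3: in state B at pos 0, read 1 -> (B,1)->write 1,move L,goto B. Now: state=B, head=-1, tape[-2..2]=01110 (head:  ^)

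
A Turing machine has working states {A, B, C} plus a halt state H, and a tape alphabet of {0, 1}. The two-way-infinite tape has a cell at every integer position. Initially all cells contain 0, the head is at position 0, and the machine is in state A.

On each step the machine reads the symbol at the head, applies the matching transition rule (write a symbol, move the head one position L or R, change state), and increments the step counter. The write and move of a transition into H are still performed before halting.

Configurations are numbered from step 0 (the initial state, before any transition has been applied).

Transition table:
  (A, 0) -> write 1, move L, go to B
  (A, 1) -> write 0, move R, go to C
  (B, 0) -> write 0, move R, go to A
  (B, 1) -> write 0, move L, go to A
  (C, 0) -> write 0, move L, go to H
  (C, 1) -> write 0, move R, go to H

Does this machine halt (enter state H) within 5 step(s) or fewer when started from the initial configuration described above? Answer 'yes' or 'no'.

Step 1: in state A at pos 0, read 0 -> (A,0)->write 1,move L,goto B. Now: state=B, head=-1, tape[-2..1]=0010 (head:  ^)
Step 2: in state B at pos -1, read 0 -> (B,0)->write 0,move R,goto A. Now: state=A, head=0, tape[-2..1]=0010 (head:   ^)
Step 3: in state A at pos 0, read 1 -> (A,1)->write 0,move R,goto C. Now: state=C, head=1, tape[-2..2]=00000 (head:    ^)
Step 4: in state C at pos 1, read 0 -> (C,0)->write 0,move L,goto H. Now: state=H, head=0, tape[-2..2]=00000 (head:   ^)
State H reached at step 4; 4 <= 5 -> yes

Answer: yes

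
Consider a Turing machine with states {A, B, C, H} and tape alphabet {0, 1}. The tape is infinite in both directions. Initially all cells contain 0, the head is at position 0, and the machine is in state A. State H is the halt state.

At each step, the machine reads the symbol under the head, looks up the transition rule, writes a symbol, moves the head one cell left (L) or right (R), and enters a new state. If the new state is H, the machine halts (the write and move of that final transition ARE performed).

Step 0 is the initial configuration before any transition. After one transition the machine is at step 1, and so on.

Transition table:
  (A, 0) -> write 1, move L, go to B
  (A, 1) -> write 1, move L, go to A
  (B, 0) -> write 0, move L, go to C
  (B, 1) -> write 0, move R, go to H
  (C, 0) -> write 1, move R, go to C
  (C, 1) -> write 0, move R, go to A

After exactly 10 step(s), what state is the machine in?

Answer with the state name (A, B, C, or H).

Answer: C

Derivation:
Step 1: in state A at pos 0, read 0 -> (A,0)->write 1,move L,goto B. Now: state=B, head=-1, tape[-2..1]=0010 (head:  ^)
Step 2: in state B at pos -1, read 0 -> (B,0)->write 0,move L,goto C. Now: state=C, head=-2, tape[-3..1]=00010 (head:  ^)
Step 3: in state C at pos -2, read 0 -> (C,0)->write 1,move R,goto C. Now: state=C, head=-1, tape[-3..1]=01010 (head:   ^)
Step 4: in state C at pos -1, read 0 -> (C,0)->write 1,move R,goto C. Now: state=C, head=0, tape[-3..1]=01110 (head:    ^)
Step 5: in state C at pos 0, read 1 -> (C,1)->write 0,move R,goto A. Now: state=A, head=1, tape[-3..2]=011000 (head:     ^)
Step 6: in state A at pos 1, read 0 -> (A,0)->write 1,move L,goto B. Now: state=B, head=0, tape[-3..2]=011010 (head:    ^)
Step 7: in state B at pos 0, read 0 -> (B,0)->write 0,move L,goto C. Now: state=C, head=-1, tape[-3..2]=011010 (head:   ^)
Step 8: in state C at pos -1, read 1 -> (C,1)->write 0,move R,goto A. Now: state=A, head=0, tape[-3..2]=010010 (head:    ^)
Step 9: in state A at pos 0, read 0 -> (A,0)->write 1,move L,goto B. Now: state=B, head=-1, tape[-3..2]=010110 (head:   ^)
Step 10: in state B at pos -1, read 0 -> (B,0)->write 0,move L,goto C. Now: state=C, head=-2, tape[-3..2]=010110 (head:  ^)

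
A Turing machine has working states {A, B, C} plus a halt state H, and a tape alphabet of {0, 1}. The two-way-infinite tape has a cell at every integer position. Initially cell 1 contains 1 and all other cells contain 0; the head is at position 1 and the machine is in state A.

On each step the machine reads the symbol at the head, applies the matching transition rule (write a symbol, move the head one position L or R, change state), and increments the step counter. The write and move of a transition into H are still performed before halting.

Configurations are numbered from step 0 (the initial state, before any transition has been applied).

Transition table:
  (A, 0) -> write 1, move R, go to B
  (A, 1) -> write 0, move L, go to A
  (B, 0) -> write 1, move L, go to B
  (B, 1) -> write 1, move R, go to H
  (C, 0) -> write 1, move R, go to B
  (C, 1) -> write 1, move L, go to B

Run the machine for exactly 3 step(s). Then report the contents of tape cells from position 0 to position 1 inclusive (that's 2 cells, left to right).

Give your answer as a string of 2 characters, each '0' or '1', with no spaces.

Step 1: in state A at pos 1, read 1 -> (A,1)->write 0,move L,goto A. Now: state=A, head=0, tape[-1..2]=0000 (head:  ^)
Step 2: in state A at pos 0, read 0 -> (A,0)->write 1,move R,goto B. Now: state=B, head=1, tape[-1..2]=0100 (head:   ^)
Step 3: in state B at pos 1, read 0 -> (B,0)->write 1,move L,goto B. Now: state=B, head=0, tape[-1..2]=0110 (head:  ^)

Answer: 11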